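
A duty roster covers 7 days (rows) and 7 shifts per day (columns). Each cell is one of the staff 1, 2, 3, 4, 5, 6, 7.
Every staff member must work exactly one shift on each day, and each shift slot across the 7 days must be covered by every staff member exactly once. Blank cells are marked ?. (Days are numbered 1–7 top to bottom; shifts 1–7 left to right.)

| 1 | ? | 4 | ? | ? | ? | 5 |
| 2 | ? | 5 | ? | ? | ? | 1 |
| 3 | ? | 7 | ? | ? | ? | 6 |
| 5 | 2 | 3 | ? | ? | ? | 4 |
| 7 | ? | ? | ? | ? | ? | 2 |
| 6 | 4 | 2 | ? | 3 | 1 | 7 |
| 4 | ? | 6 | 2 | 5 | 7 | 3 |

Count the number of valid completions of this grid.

Day 1, shift 2: eliminating its day and shift leaves {3, 6, 7}.
Day 1, shift 4: eliminating its day and shift leaves {3, 6, 7}.
Day 1, shift 5: eliminating its day and shift leaves {2, 6, 7}.
Day 1, shift 6: eliminating its day and shift leaves {2, 3, 6}.
Day 2, shift 2: eliminating its day and shift leaves {3, 6, 7}.
Day 2, shift 4: eliminating its day and shift leaves {3, 4, 6, 7}.
Day 2, shift 5: eliminating its day and shift leaves {4, 6, 7}.
Day 2, shift 6: eliminating its day and shift leaves {3, 4, 6}.
Day 3, shift 2: eliminating its day and shift leaves {1, 5}.
Day 3, shift 4: eliminating its day and shift leaves {1, 4, 5}.
Day 3, shift 5: eliminating its day and shift leaves {1, 2, 4}.
Day 3, shift 6: eliminating its day and shift leaves {2, 4, 5}.
Day 4, shift 4: eliminating its day and shift leaves {1, 6, 7}.
Day 4, shift 5: eliminating its day and shift leaves {1, 6, 7}.
Day 4, shift 6: eliminating its day and shift leaves {6}.
Day 5, shift 2: eliminating its day and shift leaves {1, 3, 5, 6}.
Day 5, shift 3: eliminating its day and shift leaves {1}.
Day 5, shift 4: eliminating its day and shift leaves {1, 3, 4, 5, 6}.
Day 5, shift 5: eliminating its day and shift leaves {1, 4, 6}.
Day 5, shift 6: eliminating its day and shift leaves {3, 4, 5, 6}.
Day 6, shift 4: eliminating its day and shift leaves {5}.
Day 7, shift 2: eliminating its day and shift leaves {1}.
Enumerating the assignments across these blanks that avoid any day or shift repeat gives 7 completions.

7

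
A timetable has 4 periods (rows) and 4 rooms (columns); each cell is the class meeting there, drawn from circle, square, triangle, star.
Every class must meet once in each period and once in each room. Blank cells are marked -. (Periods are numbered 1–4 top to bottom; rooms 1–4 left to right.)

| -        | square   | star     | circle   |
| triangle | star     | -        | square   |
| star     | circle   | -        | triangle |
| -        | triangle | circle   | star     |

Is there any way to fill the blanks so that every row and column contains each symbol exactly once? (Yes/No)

Period 1, room 1: period 1 together with room 1 already contain {circle, square, triangle, star} — every symbol — so nothing can go there. The grid has no valid completion.

No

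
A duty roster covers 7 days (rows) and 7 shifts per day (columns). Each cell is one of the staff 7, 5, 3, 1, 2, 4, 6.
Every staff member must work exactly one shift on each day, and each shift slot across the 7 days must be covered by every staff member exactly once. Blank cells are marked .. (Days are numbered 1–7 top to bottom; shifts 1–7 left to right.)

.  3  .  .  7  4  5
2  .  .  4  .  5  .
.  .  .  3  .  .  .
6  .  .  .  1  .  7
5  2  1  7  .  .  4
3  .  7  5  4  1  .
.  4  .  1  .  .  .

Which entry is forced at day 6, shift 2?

6

Day 6 already has {7, 5, 3, 1, 4} and shift 2 already has {3, 2, 4}, so day 6, shift 2 must be 6.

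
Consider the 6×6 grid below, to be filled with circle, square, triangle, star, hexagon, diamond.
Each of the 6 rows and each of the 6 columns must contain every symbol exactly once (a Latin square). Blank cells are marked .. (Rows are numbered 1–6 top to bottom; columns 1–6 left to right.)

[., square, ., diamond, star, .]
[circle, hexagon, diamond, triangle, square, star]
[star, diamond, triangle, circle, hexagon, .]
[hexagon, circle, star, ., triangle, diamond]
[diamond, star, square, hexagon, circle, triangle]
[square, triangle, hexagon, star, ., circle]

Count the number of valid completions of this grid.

Row 1, column 1: eliminating its row and column leaves {triangle}.
Row 1, column 3: eliminating its row and column leaves {circle}.
Row 1, column 6: eliminating its row and column leaves {hexagon}.
Row 3, column 6: eliminating its row and column leaves {square}.
Row 4, column 4: eliminating its row and column leaves {square}.
Row 6, column 5: eliminating its row and column leaves {diamond}.
Only one assignment across all blanks avoids any row or column repeat, giving 1 completion.

1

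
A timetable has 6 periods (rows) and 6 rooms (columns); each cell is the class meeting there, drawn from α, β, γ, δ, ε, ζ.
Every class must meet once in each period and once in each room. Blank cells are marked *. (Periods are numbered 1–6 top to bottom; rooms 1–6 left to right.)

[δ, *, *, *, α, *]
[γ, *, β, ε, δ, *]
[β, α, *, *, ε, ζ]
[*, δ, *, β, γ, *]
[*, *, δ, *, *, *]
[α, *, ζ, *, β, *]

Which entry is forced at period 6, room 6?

Period 2, room 2: period 2 has {β, γ, δ, ε} and room 2 has {α, δ}, leaving only ζ.
Period 2, room 6: period 2 has {β, γ, δ, ε, ζ} and room 6 has {ζ}, leaving only α.
Period 3, room 3: period 3 has {α, β, ε, ζ} and room 3 has {β, δ, ζ}, leaving only γ.
Period 1, room 3: period 1 has {α, δ} and room 3 has {β, γ, δ, ζ}, leaving only ε.
Period 3, room 4: period 3 has {α, β, γ, ε, ζ} and room 4 has {β, ε}, leaving only δ.
Period 4, room 3: period 4 has {β, γ, δ} and room 3 has {β, γ, δ, ε, ζ}, leaving only α.
Period 4, room 6: period 4 has {α, β, γ, δ} and room 6 has {α, ζ}, leaving only ε.
Period 4, room 1: period 4 has {α, β, γ, δ, ε} and room 1 has {α, β, γ, δ}, leaving only ζ.
Period 5, room 1: period 5 has {δ} and room 1 has {α, β, γ, δ, ζ}, leaving only ε.
Period 5, room 5: period 5 has {δ, ε} and room 5 has {α, β, γ, δ, ε}, leaving only ζ.
Period 6, room 4: period 6 has {α, β, ζ} and room 4 has {β, δ, ε}, leaving only γ.
Period 6 already has {α, β, γ, ζ} and room 6 already has {α, ε, ζ}, so period 6, room 6 must be δ.

δ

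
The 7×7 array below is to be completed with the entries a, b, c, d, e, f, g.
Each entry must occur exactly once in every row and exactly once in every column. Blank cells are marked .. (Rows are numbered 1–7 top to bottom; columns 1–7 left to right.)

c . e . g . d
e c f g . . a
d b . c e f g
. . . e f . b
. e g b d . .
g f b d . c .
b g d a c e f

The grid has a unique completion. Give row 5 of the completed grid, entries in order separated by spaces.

f e g b d a c

Row 5, column 6: row 5 has {b, d, e, g} and column 6 has {c, e, f}, leaving only a.
Row 5, column 1: row 5 has {a, b, d, e, g} and column 1 has {b, c, d, e, g}, leaving only f.
Row 5, column 7: row 5 has {a, b, d, e, f, g} and column 7 has {a, b, d, f, g}, leaving only c.
So row 5 reads: f e g b d a c.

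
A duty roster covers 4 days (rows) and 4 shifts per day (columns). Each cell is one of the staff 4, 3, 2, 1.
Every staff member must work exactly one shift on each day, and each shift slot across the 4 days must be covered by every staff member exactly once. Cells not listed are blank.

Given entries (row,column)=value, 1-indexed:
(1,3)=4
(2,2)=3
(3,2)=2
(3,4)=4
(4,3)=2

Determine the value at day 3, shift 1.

Day 1, shift 2: day 1 has {4} and shift 2 has {3, 2}, leaving only 1.
Day 2, shift 3: day 2 has {3} and shift 3 has {4, 2}, leaving only 1.
Day 2, shift 4: day 2 has {3, 1} and shift 4 has {4}, leaving only 2.
Day 1, shift 4: day 1 has {4, 1} and shift 4 has {4, 2}, leaving only 3.
Day 1, shift 1: day 1 has {4, 3, 1} and shift 1 has {}, leaving only 2.
Day 2, shift 1: day 2 has {3, 2, 1} and shift 1 has {2}, leaving only 4.
Day 3, shift 3: day 3 has {4, 2} and shift 3 has {4, 2, 1}, leaving only 3.
Day 3 already has {4, 3, 2} and shift 1 already has {4, 2}, so day 3, shift 1 must be 1.

1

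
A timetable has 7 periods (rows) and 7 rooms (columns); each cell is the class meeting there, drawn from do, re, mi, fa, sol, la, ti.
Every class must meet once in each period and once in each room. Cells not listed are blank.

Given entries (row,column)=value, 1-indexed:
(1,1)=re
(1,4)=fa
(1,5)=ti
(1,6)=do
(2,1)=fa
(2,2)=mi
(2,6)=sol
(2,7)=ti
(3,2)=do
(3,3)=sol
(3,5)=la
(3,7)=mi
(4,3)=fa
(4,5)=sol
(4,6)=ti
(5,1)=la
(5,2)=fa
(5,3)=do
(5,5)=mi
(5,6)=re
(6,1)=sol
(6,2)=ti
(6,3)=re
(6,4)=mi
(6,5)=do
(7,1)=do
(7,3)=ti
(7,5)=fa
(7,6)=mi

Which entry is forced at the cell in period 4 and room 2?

re

Period 2, room 3: period 2 has {mi, fa, sol, ti} and room 3 has {do, re, fa, sol, ti}, leaving only la.
Period 1, room 3: period 1 has {do, re, fa, ti} and room 3 has {do, re, fa, sol, la, ti}, leaving only mi.
Period 2, room 5: period 2 has {mi, fa, sol, la, ti} and room 5 has {do, mi, fa, sol, la, ti}, leaving only re.
Period 2, room 4: period 2 has {re, mi, fa, sol, la, ti} and room 4 has {mi, fa}, leaving only do.
Period 3, room 1: period 3 has {do, mi, sol, la} and room 1 has {do, re, fa, sol, la}, leaving only ti.
Period 3, room 4: period 3 has {do, mi, sol, la, ti} and room 4 has {do, mi, fa}, leaving only re.
Period 3, room 6: period 3 has {do, re, mi, sol, la, ti} and room 6 has {do, re, mi, sol, ti}, leaving only fa.
Period 4, room 1: period 4 has {fa, sol, ti} and room 1 has {do, re, fa, sol, la, ti}, leaving only mi.
Period 4, room 4: period 4 has {mi, fa, sol, ti} and room 4 has {do, re, mi, fa}, leaving only la.
Period 4 already has {mi, fa, sol, la, ti} and room 2 already has {do, mi, fa, ti}, so period 4, room 2 must be re.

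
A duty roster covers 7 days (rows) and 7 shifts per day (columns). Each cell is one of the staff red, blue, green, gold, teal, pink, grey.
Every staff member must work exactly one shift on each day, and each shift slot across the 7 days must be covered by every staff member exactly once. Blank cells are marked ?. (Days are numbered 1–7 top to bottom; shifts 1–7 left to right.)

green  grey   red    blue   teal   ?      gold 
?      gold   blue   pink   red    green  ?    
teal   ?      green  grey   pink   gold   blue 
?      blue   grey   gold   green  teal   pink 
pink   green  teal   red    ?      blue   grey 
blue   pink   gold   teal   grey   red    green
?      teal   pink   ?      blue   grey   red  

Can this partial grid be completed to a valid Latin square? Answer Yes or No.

No day or shift among the givens repeats a symbol, and propagating forced cells runs into no contradiction.
One valid completion exists (for instance, green grey red blue teal pink gold / grey gold blue pink red green teal / teal red green grey pink gold blue / red blue grey gold green teal pink / pink green teal red gold blue grey / blue pink gold teal grey red green / gold teal pink green blue grey red).

Yes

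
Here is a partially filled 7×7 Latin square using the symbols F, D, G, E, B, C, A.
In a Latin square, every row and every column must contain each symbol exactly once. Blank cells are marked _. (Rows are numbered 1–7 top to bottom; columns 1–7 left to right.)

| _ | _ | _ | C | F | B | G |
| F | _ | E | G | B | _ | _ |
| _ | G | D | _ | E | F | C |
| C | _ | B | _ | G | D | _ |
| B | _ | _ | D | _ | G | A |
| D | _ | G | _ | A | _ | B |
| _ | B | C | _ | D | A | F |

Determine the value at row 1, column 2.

D

Row 1, column 3: row 1 has {F, G, B, C} and column 3 has {D, G, E, B, C}, leaving only A.
Row 1, column 1: row 1 has {F, G, B, C, A} and column 1 has {F, D, B, C}, leaving only E.
Row 1 already has {F, G, E, B, C, A} and column 2 already has {G, B}, so row 1, column 2 must be D.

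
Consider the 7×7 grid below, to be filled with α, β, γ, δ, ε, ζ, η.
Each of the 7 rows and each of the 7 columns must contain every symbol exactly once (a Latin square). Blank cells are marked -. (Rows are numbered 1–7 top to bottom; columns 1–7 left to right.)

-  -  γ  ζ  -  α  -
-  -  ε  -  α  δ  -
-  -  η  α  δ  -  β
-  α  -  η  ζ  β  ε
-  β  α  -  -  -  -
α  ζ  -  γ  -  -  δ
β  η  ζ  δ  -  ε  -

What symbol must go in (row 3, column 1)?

ζ

Row 1, column 7: row 1 has {α, γ, ζ} and column 7 has {β, δ, ε}, leaving only η.
Row 2, column 2: row 2 has {α, δ, ε} and column 2 has {α, β, ζ, η}, leaving only γ.
Row 2, column 4: row 2 has {α, γ, δ, ε} and column 4 has {α, γ, δ, ζ, η}, leaving only β.
Row 2, column 7: row 2 has {α, β, γ, δ, ε} and column 7 has {β, δ, ε, η}, leaving only ζ.
Row 2, column 1: row 2 has {α, β, γ, δ, ε, ζ} and column 1 has {α, β}, leaving only η.
Row 3, column 2: row 3 has {α, β, δ, η} and column 2 has {α, β, γ, ζ, η}, leaving only ε.
Row 1, column 2: row 1 has {α, γ, ζ, η} and column 2 has {α, β, γ, ε, ζ, η}, leaving only δ.
Row 1, column 1: row 1 has {α, γ, δ, ζ, η} and column 1 has {α, β, η}, leaving only ε.
Row 1, column 5: row 1 has {α, γ, δ, ε, ζ, η} and column 5 has {α, δ, ζ}, leaving only β.
Row 4, column 3: row 4 has {α, β, ε, ζ, η} and column 3 has {α, γ, ε, ζ, η}, leaving only δ.
Row 4, column 1: row 4 has {α, β, δ, ε, ζ, η} and column 1 has {α, β, ε, η}, leaving only γ.
Row 3 already has {α, β, δ, ε, η} and column 1 already has {α, β, γ, ε, η}, so row 3, column 1 must be ζ.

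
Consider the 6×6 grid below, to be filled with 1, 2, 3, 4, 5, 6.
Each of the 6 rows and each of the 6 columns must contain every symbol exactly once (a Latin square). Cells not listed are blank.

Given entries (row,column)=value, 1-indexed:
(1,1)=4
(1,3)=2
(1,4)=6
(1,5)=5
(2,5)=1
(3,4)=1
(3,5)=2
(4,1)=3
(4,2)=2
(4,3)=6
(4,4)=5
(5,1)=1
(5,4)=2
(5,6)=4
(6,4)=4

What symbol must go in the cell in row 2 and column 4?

Row 2 already has {1} and column 4 already has {1, 2, 4, 5, 6}, so row 2, column 4 must be 3.

3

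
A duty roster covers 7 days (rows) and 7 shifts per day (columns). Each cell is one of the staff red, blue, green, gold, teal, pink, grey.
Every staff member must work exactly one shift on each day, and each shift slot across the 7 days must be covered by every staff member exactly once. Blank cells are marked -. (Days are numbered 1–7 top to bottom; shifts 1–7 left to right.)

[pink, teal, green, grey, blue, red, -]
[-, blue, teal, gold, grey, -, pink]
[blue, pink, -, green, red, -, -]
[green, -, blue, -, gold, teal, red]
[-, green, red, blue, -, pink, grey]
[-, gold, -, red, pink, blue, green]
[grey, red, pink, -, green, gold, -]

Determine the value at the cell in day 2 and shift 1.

Day 2 already has {blue, gold, teal, pink, grey} and shift 1 already has {blue, green, pink, grey}, so day 2, shift 1 must be red.

red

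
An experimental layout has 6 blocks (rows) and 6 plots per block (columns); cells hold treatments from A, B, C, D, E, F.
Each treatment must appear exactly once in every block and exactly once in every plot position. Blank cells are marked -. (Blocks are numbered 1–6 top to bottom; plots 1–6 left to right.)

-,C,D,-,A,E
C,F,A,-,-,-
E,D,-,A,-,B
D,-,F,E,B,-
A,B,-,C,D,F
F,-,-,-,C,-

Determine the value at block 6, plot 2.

E

Block 1, plot 1: block 1 has {A, C, D, E} and plot 1 has {A, C, D, E, F}, leaving only B.
Block 1, plot 4: block 1 has {A, B, C, D, E} and plot 4 has {A, C, E}, leaving only F.
Block 2, plot 5: block 2 has {A, C, F} and plot 5 has {A, B, C, D}, leaving only E.
Block 2, plot 6: block 2 has {A, C, E, F} and plot 6 has {B, E, F}, leaving only D.
Block 2, plot 4: block 2 has {A, C, D, E, F} and plot 4 has {A, C, E, F}, leaving only B.
Block 3, plot 3: block 3 has {A, B, D, E} and plot 3 has {A, D, F}, leaving only C.
Block 3, plot 5: block 3 has {A, B, C, D, E} and plot 5 has {A, B, C, D, E}, leaving only F.
Block 4, plot 2: block 4 has {B, D, E, F} and plot 2 has {B, C, D, F}, leaving only A.
Block 6 already has {C, F} and plot 2 already has {A, B, C, D, F}, so block 6, plot 2 must be E.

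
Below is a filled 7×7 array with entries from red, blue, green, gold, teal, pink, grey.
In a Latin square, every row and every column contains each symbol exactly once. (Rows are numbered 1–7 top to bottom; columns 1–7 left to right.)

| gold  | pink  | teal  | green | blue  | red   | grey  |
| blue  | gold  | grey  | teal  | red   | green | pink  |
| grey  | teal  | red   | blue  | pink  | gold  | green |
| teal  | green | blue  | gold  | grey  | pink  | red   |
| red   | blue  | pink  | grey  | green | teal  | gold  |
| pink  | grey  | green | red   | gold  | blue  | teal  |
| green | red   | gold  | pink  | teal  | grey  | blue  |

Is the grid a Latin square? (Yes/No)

Yes

Each row is a permutation of the 7 symbols, and so is each column.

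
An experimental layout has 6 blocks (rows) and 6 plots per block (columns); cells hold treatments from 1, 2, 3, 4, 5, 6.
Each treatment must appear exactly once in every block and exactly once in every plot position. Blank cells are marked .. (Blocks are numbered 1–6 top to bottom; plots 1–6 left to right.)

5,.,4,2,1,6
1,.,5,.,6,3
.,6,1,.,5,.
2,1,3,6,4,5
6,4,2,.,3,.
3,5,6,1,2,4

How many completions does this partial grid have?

Block 1, plot 2: eliminating its block and plot leaves {3}.
Block 2, plot 2: eliminating its block and plot leaves {2}.
Block 2, plot 4: eliminating its block and plot leaves {4}.
Block 3, plot 1: eliminating its block and plot leaves {4}.
Block 3, plot 4: eliminating its block and plot leaves {3, 4}.
Block 3, plot 6: eliminating its block and plot leaves {2}.
Block 5, plot 4: eliminating its block and plot leaves {5}.
Block 5, plot 6: eliminating its block and plot leaves {1}.
Only one assignment across all blanks avoids any block or plot repeat, giving 1 completion.

1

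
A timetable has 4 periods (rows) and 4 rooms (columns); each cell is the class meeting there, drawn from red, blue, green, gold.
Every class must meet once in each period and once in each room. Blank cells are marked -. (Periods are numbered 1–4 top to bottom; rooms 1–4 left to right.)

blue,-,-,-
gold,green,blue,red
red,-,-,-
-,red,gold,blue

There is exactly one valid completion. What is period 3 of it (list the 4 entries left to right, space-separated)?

Period 3, room 3: period 3 has {red} and room 3 has {blue, gold}, leaving only green.
Period 3, room 4: period 3 has {red, green} and room 4 has {red, blue}, leaving only gold.
Period 3, room 2: period 3 has {red, green, gold} and room 2 has {red, green}, leaving only blue.
So period 3 reads: red blue green gold.

red blue green gold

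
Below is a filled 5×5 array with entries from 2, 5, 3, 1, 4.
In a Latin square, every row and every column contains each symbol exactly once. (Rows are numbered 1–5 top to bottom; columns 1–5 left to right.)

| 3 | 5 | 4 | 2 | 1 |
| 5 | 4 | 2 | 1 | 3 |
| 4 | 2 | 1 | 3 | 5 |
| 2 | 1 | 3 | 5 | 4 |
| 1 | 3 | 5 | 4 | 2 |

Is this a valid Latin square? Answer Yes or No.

Each row is a permutation of the 5 symbols, and so is each column.

Yes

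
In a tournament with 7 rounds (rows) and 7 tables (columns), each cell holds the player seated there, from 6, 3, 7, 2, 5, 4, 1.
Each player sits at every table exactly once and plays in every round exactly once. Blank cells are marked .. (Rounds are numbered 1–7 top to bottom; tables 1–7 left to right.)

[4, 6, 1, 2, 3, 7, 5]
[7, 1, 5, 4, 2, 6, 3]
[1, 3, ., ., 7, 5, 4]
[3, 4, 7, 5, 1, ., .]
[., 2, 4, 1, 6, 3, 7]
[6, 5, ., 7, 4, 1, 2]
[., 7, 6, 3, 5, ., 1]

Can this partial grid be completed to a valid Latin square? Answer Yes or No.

No round or table among the givens repeats a symbol, and propagating forced cells runs into no contradiction.
One valid completion exists (for instance, 4 6 1 2 3 7 5 / 7 1 5 4 2 6 3 / 1 3 2 6 7 5 4 / 3 4 7 5 1 2 6 / 5 2 4 1 6 3 7 / 6 5 3 7 4 1 2 / 2 7 6 3 5 4 1).

Yes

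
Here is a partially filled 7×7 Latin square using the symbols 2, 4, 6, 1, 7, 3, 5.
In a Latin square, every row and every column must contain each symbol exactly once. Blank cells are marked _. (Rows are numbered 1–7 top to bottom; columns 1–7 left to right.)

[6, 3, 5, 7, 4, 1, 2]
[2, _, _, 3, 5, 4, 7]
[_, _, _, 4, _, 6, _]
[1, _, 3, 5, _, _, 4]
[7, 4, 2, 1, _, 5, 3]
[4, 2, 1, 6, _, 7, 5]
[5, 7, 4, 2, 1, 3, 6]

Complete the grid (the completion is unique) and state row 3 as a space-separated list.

3 5 7 4 2 6 1

Row 3, column 1: row 3 has {4, 6} and column 1 has {2, 4, 6, 1, 7, 5}, leaving only 3.
Row 3, column 3: row 3 has {4, 6, 3} and column 3 has {2, 4, 1, 3, 5}, leaving only 7.
Row 3, column 5: row 3 has {4, 6, 7, 3} and column 5 has {4, 1, 5}, leaving only 2.
Row 3, column 7: row 3 has {2, 4, 6, 7, 3} and column 7 has {2, 4, 6, 7, 3, 5}, leaving only 1.
Row 3, column 2: row 3 has {2, 4, 6, 1, 7, 3} and column 2 has {2, 4, 7, 3}, leaving only 5.
So row 3 reads: 3 5 7 4 2 6 1.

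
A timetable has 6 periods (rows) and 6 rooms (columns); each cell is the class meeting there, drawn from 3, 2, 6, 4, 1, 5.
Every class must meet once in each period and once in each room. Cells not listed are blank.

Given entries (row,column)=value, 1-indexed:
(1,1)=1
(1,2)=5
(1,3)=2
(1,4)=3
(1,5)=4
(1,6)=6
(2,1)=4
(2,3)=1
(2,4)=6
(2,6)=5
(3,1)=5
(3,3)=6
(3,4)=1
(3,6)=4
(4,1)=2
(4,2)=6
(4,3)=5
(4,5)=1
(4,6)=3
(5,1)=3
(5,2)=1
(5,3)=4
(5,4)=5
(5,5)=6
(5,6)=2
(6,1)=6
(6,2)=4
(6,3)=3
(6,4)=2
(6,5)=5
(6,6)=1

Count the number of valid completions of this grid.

Period 2, room 2: eliminating its period and room leaves {3, 2}.
Period 2, room 5: eliminating its period and room leaves {3, 2}.
Period 3, room 2: eliminating its period and room leaves {3, 2}.
Period 3, room 5: eliminating its period and room leaves {3, 2}.
Period 4, room 4: eliminating its period and room leaves {4}.
Enumerating the assignments across these blanks that avoid any period or room repeat gives 2 completions.

2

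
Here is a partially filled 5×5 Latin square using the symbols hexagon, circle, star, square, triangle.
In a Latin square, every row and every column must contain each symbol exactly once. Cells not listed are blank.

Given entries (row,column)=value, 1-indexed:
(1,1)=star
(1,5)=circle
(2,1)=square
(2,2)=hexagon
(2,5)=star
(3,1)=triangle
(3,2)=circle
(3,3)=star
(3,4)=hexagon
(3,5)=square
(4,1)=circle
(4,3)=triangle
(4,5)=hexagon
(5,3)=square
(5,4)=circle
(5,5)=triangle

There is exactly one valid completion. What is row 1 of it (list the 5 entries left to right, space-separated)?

Row 1, column 3: row 1 has {circle, star} and column 3 has {star, square, triangle}, leaving only hexagon.
Row 2, column 3: row 2 has {hexagon, star, square} and column 3 has {hexagon, star, square, triangle}, leaving only circle.
Row 2, column 4: row 2 has {hexagon, circle, star, square} and column 4 has {hexagon, circle}, leaving only triangle.
Row 1, column 4: row 1 has {hexagon, circle, star} and column 4 has {hexagon, circle, triangle}, leaving only square.
Row 1, column 2: row 1 has {hexagon, circle, star, square} and column 2 has {hexagon, circle}, leaving only triangle.
So row 1 reads: star triangle hexagon square circle.

star triangle hexagon square circle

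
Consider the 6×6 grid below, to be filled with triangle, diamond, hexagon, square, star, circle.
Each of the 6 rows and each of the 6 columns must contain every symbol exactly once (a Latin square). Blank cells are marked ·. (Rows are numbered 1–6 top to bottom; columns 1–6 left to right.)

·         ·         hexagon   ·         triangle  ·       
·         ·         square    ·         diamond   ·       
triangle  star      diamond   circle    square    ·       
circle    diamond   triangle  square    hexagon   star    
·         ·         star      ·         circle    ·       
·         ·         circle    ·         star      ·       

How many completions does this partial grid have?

Row 1, column 1: eliminating its row and column leaves {diamond, square, star}.
Row 1, column 2: eliminating its row and column leaves {square, circle}.
Row 1, column 4: eliminating its row and column leaves {diamond, star}.
Row 1, column 6: eliminating its row and column leaves {diamond, square, circle}.
Row 2, column 1: eliminating its row and column leaves {hexagon, star}.
Row 2, column 2: eliminating its row and column leaves {triangle, hexagon, circle}.
Row 2, column 4: eliminating its row and column leaves {triangle, hexagon, star}.
Row 2, column 6: eliminating its row and column leaves {triangle, hexagon, circle}.
Row 3, column 6: eliminating its row and column leaves {hexagon}.
Row 5, column 1: eliminating its row and column leaves {diamond, hexagon, square}.
Row 5, column 2: eliminating its row and column leaves {triangle, hexagon, square}.
Row 5, column 4: eliminating its row and column leaves {triangle, diamond, hexagon}.
Row 5, column 6: eliminating its row and column leaves {triangle, diamond, hexagon, square}.
Row 6, column 1: eliminating its row and column leaves {diamond, hexagon, square}.
Row 6, column 2: eliminating its row and column leaves {triangle, hexagon, square}.
Row 6, column 4: eliminating its row and column leaves {triangle, diamond, hexagon}.
Row 6, column 6: eliminating its row and column leaves {triangle, diamond, hexagon, square}.
Enumerating the assignments across these blanks that avoid any row or column repeat gives 20 completions.

20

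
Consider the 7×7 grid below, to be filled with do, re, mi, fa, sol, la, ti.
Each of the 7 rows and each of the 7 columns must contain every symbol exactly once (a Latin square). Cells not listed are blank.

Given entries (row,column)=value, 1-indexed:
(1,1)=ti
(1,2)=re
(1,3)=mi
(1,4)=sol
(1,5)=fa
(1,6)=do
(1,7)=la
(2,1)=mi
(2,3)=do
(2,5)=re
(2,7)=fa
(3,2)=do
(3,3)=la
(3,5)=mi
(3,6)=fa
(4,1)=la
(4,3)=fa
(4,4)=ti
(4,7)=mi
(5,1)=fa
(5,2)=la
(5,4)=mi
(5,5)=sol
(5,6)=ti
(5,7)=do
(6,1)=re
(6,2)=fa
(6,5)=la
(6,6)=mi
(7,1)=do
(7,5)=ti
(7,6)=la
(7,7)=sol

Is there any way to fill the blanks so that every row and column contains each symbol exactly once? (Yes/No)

No

Row 2, column 4: row 2 has {do, re, mi, fa} and column 4 has {mi, sol, ti}, so it must be la.
Row 2, column 6: row 2 has {do, re, mi, fa, la} and column 6 has {do, mi, fa, la, ti}, so it must be sol.
Row 2, column 2: row 2 has {do, re, mi, fa, sol, la} and column 2 has {do, re, fa, la}, so it must be ti.
Row 3, column 1: row 3 has {do, mi, fa, la} and column 1 has {do, re, mi, fa, la, ti}, so it must be sol.
Row 3, column 4: row 3 has {do, mi, fa, sol, la} and column 4 has {mi, sol, la, ti}, so it must be re.
Row 3, column 7: row 3 has {do, re, mi, fa, sol, la} and column 7 has {do, mi, fa, sol, la}, so it must be ti.
Now row 6, column 7: row 6 together with column 7 already contain {do, re, mi, fa, sol, la, ti} — every symbol — so nothing can go there. The grid has no valid completion.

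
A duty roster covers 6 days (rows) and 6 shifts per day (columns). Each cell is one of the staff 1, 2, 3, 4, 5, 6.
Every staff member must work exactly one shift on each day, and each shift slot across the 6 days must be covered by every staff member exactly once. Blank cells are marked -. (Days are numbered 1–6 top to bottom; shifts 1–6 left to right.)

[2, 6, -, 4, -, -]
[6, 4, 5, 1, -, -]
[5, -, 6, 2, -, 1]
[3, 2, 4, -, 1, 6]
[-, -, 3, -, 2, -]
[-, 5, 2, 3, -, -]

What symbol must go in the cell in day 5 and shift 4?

6

Day 1, shift 3: day 1 has {2, 4, 6} and shift 3 has {2, 3, 4, 5, 6}, leaving only 1.
Day 2, shift 5: day 2 has {1, 4, 5, 6} and shift 5 has {1, 2}, leaving only 3.
Day 1, shift 5: day 1 has {1, 2, 4, 6} and shift 5 has {1, 2, 3}, leaving only 5.
Day 1, shift 6: day 1 has {1, 2, 4, 5, 6} and shift 6 has {1, 6}, leaving only 3.
Day 2, shift 6: day 2 has {1, 3, 4, 5, 6} and shift 6 has {1, 3, 6}, leaving only 2.
Day 3, shift 2: day 3 has {1, 2, 5, 6} and shift 2 has {2, 4, 5, 6}, leaving only 3.
Day 3, shift 5: day 3 has {1, 2, 3, 5, 6} and shift 5 has {1, 2, 3, 5}, leaving only 4.
Day 4, shift 4: day 4 has {1, 2, 3, 4, 6} and shift 4 has {1, 2, 3, 4}, leaving only 5.
Day 5 already has {2, 3} and shift 4 already has {1, 2, 3, 4, 5}, so day 5, shift 4 must be 6.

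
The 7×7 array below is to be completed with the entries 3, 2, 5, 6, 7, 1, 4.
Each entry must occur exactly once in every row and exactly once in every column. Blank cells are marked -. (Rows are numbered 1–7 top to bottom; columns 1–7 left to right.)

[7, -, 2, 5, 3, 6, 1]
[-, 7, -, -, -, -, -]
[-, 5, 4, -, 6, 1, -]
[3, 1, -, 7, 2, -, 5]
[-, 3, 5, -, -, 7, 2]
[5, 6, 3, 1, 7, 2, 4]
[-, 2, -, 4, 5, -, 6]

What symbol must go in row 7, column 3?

7

Row 1, column 2: row 1 has {3, 2, 5, 6, 7, 1} and column 2 has {3, 2, 5, 6, 7, 1}, leaving only 4.
Row 2, column 7: row 2 has {7} and column 7 has {2, 5, 6, 1, 4}, leaving only 3.
Row 3, column 1: row 3 has {5, 6, 1, 4} and column 1 has {3, 5, 7}, leaving only 2.
Row 3, column 4: row 3 has {2, 5, 6, 1, 4} and column 4 has {5, 7, 1, 4}, leaving only 3.
Row 3, column 7: row 3 has {3, 2, 5, 6, 1, 4} and column 7 has {3, 2, 5, 6, 1, 4}, leaving only 7.
Row 4, column 3: row 4 has {3, 2, 5, 7, 1} and column 3 has {3, 2, 5, 4}, leaving only 6.
Row 2, column 3: row 2 has {3, 7} and column 3 has {3, 2, 5, 6, 4}, leaving only 1.
Row 7 already has {2, 5, 6, 4} and column 3 already has {3, 2, 5, 6, 1, 4}, so row 7, column 3 must be 7.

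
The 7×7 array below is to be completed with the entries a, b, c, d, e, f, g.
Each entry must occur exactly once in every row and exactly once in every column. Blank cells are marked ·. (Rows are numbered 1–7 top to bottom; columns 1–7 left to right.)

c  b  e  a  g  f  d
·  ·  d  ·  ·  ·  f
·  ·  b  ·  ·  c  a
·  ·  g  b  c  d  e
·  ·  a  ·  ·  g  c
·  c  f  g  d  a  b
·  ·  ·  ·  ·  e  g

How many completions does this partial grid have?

Row 2, column 1: eliminating its row and column leaves {a, b, e, g}.
Row 2, column 2: eliminating its row and column leaves {a, e, g}.
Row 2, column 4: eliminating its row and column leaves {c, e}.
Row 2, column 5: eliminating its row and column leaves {a, b, e}.
Row 2, column 6: eliminating its row and column leaves {b}.
Row 3, column 1: eliminating its row and column leaves {d, e, f, g}.
Row 3, column 2: eliminating its row and column leaves {d, e, f, g}.
Row 3, column 4: eliminating its row and column leaves {d, e, f}.
Row 3, column 5: eliminating its row and column leaves {e, f}.
Row 4, column 1: eliminating its row and column leaves {a, f}.
Row 4, column 2: eliminating its row and column leaves {a, f}.
Row 5, column 1: eliminating its row and column leaves {b, d, e, f}.
Row 5, column 2: eliminating its row and column leaves {d, e, f}.
Row 5, column 4: eliminating its row and column leaves {d, e, f}.
Row 5, column 5: eliminating its row and column leaves {b, e, f}.
Row 6, column 1: eliminating its row and column leaves {e}.
Row 7, column 1: eliminating its row and column leaves {a, b, d, f}.
Row 7, column 2: eliminating its row and column leaves {a, d, f}.
Row 7, column 3: eliminating its row and column leaves {c}.
Row 7, column 4: eliminating its row and column leaves {c, d, f}.
Row 7, column 5: eliminating its row and column leaves {a, b, f}.
Enumerating the assignments across these blanks that avoid any row or column repeat gives 10 completions.

10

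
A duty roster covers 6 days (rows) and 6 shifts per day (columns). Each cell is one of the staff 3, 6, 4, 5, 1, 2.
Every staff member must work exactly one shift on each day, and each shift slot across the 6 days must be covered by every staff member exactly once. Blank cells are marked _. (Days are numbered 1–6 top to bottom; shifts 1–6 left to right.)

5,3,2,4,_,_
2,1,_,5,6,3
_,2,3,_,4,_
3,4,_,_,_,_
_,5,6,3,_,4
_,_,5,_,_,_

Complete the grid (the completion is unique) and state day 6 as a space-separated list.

Day 6, shift 2: day 6 has {5} and shift 2 has {3, 4, 5, 1, 2}, leaving only 6.
Day 1, shift 5: day 1 has {3, 4, 5, 2} and shift 5 has {6, 4}, leaving only 1.
Day 1, shift 6: day 1 has {3, 4, 5, 1, 2} and shift 6 has {3, 4}, leaving only 6.
Day 2, shift 3: day 2 has {3, 6, 5, 1, 2} and shift 3 has {3, 6, 5, 2}, leaving only 4.
Day 4, shift 3: day 4 has {3, 4} and shift 3 has {3, 6, 4, 5, 2}, leaving only 1.
Day 5, shift 1: day 5 has {3, 6, 4, 5} and shift 1 has {3, 5, 2}, leaving only 1.
Day 6, shift 1: day 6 has {6, 5} and shift 1 has {3, 5, 1, 2}, leaving only 4.
Day 3, shift 1: day 3 has {3, 4, 2} and shift 1 has {3, 4, 5, 1, 2}, leaving only 6.
Day 3, shift 4: day 3 has {3, 6, 4, 2} and shift 4 has {3, 4, 5}, leaving only 1.
Day 6, shift 4: day 6 has {6, 4, 5} and shift 4 has {3, 4, 5, 1}, leaving only 2.
Day 6, shift 5: day 6 has {6, 4, 5, 2} and shift 5 has {6, 4, 1}, leaving only 3.
Day 6, shift 6: day 6 has {3, 6, 4, 5, 2} and shift 6 has {3, 6, 4}, leaving only 1.
So day 6 reads: 4 6 5 2 3 1.

4 6 5 2 3 1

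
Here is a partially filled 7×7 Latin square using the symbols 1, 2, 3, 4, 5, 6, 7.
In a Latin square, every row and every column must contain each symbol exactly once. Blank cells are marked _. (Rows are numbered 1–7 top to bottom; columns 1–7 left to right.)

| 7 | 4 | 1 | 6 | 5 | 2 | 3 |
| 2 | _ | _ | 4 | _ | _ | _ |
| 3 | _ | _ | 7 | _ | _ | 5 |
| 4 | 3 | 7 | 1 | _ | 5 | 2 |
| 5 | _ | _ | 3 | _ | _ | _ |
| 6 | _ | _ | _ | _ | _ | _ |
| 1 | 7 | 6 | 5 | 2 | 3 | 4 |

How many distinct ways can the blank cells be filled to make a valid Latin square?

Row 2, column 2: eliminating its row and column leaves {1, 5, 6}.
Row 2, column 3: eliminating its row and column leaves {3, 5}.
Row 2, column 5: eliminating its row and column leaves {1, 3, 6, 7}.
Row 2, column 6: eliminating its row and column leaves {1, 6, 7}.
Row 2, column 7: eliminating its row and column leaves {1, 6, 7}.
Row 3, column 2: eliminating its row and column leaves {1, 2, 6}.
Row 3, column 3: eliminating its row and column leaves {2, 4}.
Row 3, column 5: eliminating its row and column leaves {1, 4, 6}.
Row 3, column 6: eliminating its row and column leaves {1, 4, 6}.
Row 4, column 5: eliminating its row and column leaves {6}.
Row 5, column 2: eliminating its row and column leaves {1, 2, 6}.
Row 5, column 3: eliminating its row and column leaves {2, 4}.
Row 5, column 5: eliminating its row and column leaves {1, 4, 6, 7}.
Row 5, column 6: eliminating its row and column leaves {1, 4, 6, 7}.
Row 5, column 7: eliminating its row and column leaves {1, 6, 7}.
Row 6, column 2: eliminating its row and column leaves {1, 2, 5}.
Row 6, column 3: eliminating its row and column leaves {2, 3, 4, 5}.
Row 6, column 4: eliminating its row and column leaves {2}.
Row 6, column 5: eliminating its row and column leaves {1, 3, 4, 7}.
Row 6, column 6: eliminating its row and column leaves {1, 4, 7}.
Row 6, column 7: eliminating its row and column leaves {1, 7}.
Enumerating the assignments across these blanks that avoid any row or column repeat gives 15 completions.

15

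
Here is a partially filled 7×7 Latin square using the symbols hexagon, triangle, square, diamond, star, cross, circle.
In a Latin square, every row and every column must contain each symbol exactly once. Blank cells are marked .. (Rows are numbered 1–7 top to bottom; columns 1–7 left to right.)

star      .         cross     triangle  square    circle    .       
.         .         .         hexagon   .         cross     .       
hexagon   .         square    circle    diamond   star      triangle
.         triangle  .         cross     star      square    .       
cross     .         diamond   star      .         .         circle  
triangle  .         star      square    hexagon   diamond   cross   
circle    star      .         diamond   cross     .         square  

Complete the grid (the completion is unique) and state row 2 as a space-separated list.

Row 3, column 2: row 3 has {hexagon, triangle, square, diamond, star, circle} and column 2 has {triangle, star}, leaving only cross.
Row 4, column 1: row 4 has {triangle, square, star, cross} and column 1 has {hexagon, triangle, star, cross, circle}, leaving only diamond.
Row 2, column 1: row 2 has {hexagon, cross} and column 1 has {hexagon, triangle, diamond, star, cross, circle}, leaving only square.
Row 4, column 7: row 4 has {triangle, square, diamond, star, cross} and column 7 has {triangle, square, cross, circle}, leaving only hexagon.
Row 1, column 7: row 1 has {triangle, square, star, cross, circle} and column 7 has {hexagon, triangle, square, cross, circle}, leaving only diamond.
Row 2, column 7: row 2 has {hexagon, square, cross} and column 7 has {hexagon, triangle, square, diamond, cross, circle}, leaving only star.
Row 1, column 2: row 1 has {triangle, square, diamond, star, cross, circle} and column 2 has {triangle, star, cross}, leaving only hexagon.
Row 4, column 3: row 4 has {hexagon, triangle, square, diamond, star, cross} and column 3 has {square, diamond, star, cross}, leaving only circle.
Row 2, column 3: row 2 has {hexagon, square, star, cross} and column 3 has {square, diamond, star, cross, circle}, leaving only triangle.
Row 2, column 5: row 2 has {hexagon, triangle, square, star, cross} and column 5 has {hexagon, square, diamond, star, cross}, leaving only circle.
Row 2, column 2: row 2 has {hexagon, triangle, square, star, cross, circle} and column 2 has {hexagon, triangle, star, cross}, leaving only diamond.
So row 2 reads: square diamond triangle hexagon circle cross star.

square diamond triangle hexagon circle cross star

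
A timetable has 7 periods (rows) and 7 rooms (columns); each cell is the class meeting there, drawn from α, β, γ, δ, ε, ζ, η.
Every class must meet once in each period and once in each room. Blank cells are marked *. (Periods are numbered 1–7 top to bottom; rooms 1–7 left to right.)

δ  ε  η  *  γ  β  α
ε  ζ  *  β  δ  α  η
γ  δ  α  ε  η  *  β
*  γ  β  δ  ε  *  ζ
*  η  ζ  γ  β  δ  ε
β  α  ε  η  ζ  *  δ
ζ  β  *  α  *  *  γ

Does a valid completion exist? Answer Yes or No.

No

Period 7, room 5: period 7 together with room 5 already contain {α, β, γ, δ, ε, ζ, η} — every symbol — so nothing can go there. The grid has no valid completion.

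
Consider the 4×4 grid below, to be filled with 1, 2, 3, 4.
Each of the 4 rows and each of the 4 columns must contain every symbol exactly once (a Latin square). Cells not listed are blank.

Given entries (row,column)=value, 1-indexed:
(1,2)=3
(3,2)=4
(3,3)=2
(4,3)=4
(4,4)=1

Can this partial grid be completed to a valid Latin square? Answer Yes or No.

Yes

No row or column among the givens repeats a symbol, and propagating forced cells runs into no contradiction.
One valid completion exists (for instance, 4 3 1 2 / 2 1 3 4 / 1 4 2 3 / 3 2 4 1).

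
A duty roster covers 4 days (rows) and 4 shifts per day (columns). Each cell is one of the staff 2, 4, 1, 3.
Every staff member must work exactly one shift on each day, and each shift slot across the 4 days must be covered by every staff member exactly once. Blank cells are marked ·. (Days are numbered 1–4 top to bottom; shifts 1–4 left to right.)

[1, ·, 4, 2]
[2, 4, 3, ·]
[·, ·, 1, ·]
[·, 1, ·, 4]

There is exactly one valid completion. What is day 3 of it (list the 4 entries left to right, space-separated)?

4 2 1 3

Day 3, shift 4: day 3 has {1} and shift 4 has {2, 4}, leaving only 3.
Day 3, shift 1: day 3 has {1, 3} and shift 1 has {2, 1}, leaving only 4.
Day 3, shift 2: day 3 has {4, 1, 3} and shift 2 has {4, 1}, leaving only 2.
So day 3 reads: 4 2 1 3.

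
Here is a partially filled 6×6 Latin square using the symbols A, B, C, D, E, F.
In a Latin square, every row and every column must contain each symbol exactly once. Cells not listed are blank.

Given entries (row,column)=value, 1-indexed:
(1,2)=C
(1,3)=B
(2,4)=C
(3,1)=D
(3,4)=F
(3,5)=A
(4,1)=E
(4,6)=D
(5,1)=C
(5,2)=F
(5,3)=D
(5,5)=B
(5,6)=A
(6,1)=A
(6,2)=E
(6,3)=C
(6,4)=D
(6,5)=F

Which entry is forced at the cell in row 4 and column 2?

A

Row 1, column 1: row 1 has {B, C} and column 1 has {A, C, D, E}, leaving only F.
Row 1, column 6: row 1 has {B, C, F} and column 6 has {A, D}, leaving only E.
Row 1, column 4: row 1 has {B, C, E, F} and column 4 has {C, D, F}, leaving only A.
Row 1, column 5: row 1 has {A, B, C, E, F} and column 5 has {A, B, F}, leaving only D.
Row 2, column 1: row 2 has {C} and column 1 has {A, C, D, E, F}, leaving only B.
Row 2, column 5: row 2 has {B, C} and column 5 has {A, B, D, F}, leaving only E.
Row 2, column 6: row 2 has {B, C, E} and column 6 has {A, D, E}, leaving only F.
Row 2, column 3: row 2 has {B, C, E, F} and column 3 has {B, C, D}, leaving only A.
Row 2, column 2: row 2 has {A, B, C, E, F} and column 2 has {C, E, F}, leaving only D.
Row 3, column 2: row 3 has {A, D, F} and column 2 has {C, D, E, F}, leaving only B.
Row 4 already has {D, E} and column 2 already has {B, C, D, E, F}, so row 4, column 2 must be A.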